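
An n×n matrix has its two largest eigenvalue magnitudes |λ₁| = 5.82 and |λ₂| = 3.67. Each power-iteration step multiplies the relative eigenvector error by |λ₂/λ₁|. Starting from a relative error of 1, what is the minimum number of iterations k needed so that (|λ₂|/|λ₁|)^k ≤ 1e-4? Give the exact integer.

|λ₂/λ₁| = 3.67/5.82 = 0.63058
Need k ≥ ln(1e-4) / ln(0.63058) = -9.2103 / -0.4611 ≈ 19.974
Smallest integer k satisfying the bound: 20

20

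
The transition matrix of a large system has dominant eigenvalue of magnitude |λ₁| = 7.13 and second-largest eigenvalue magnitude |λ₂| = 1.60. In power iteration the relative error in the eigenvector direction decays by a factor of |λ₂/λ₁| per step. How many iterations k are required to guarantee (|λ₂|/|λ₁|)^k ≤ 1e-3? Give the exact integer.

|λ₂/λ₁| = 1.60/7.13 = 0.22440
Need k ≥ ln(1e-3) / ln(0.22440) = -6.9078 / -1.4943 ≈ 4.623
Smallest integer k satisfying the bound: 5

5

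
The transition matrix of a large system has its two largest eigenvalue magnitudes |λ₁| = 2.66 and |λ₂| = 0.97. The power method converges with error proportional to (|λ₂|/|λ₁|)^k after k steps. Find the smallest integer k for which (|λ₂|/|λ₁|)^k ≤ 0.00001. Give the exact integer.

12

|λ₂/λ₁| = 0.97/2.66 = 0.36466
Need k ≥ ln(0.00001) / ln(0.36466) = -11.5129 / -1.0088 ≈ 11.413
Smallest integer k satisfying the bound: 12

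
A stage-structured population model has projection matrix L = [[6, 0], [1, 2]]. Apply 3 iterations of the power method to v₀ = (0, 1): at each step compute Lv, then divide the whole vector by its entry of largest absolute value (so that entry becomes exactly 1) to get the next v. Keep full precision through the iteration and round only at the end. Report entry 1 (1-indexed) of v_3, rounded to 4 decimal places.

Lv0 = (0.00000, 2.00000); divide by 2.00000 → v1 = (0.00000, 1.00000)
Lv1 = (0.00000, 2.00000); divide by 2.00000 → v2 = (0.00000, 1.00000)
Lv2 = (0.00000, 2.00000); divide by 2.00000 → v3 = (0.00000, 1.00000)
Requested entry of v3: 0/8 = 0.0000

0.0000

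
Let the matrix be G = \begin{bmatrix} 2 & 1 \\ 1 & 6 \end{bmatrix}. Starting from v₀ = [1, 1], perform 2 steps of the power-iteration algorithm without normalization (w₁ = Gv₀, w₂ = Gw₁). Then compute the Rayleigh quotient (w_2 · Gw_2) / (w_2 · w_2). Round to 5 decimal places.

w1 = Gv₀ = (3, 7)
w2 = Gw1 = (13, 45)
Gw2 = (71, 283)
w2·Gw2 = 13·71 + 45·283 = 13658; w2·w2 = 13·13 + 45·45 = 2194
λ ≈ 13658/2194 = 6.22516

6.22516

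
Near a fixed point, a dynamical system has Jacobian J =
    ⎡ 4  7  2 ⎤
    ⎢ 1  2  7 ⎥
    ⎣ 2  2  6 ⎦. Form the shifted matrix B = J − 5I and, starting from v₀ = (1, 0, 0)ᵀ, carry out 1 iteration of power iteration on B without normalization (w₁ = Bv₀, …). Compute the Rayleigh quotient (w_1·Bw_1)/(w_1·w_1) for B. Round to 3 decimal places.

B = J − 5I has rows (-1, 7, 2); (1, -3, 7); (2, 2, 1)
w1 = Bv₀ = ((-1)·1 + 7·0 + 2·0; 1·1 + (-3)·0 + 7·0; 2·1 + 2·0 + 1·0) = (-1, 1, 2)
Bw1 = (12, 10, 2)
w1·Bw1 = 2; w1·w1 = 6; μ ≈ 2/6 = 0.333

μ ≈ 0.333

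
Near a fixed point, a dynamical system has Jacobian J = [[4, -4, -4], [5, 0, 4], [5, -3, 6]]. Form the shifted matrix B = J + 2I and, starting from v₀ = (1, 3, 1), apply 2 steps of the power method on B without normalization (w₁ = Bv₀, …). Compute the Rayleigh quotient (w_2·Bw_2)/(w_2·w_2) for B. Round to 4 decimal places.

B = J + 2I has rows (6, -4, -4); (5, 2, 4); (5, -3, 8)
w1 = Bv₀ = (6·1 + (-4)·3 + (-4)·1; 5·1 + 2·3 + 4·1; 5·1 + (-3)·3 + 8·1) = (-10, 15, 4)
w2 = Bw1 = (6·(-10) + (-4)·15 + (-4)·4; 5·(-10) + 2·15 + 4·4; 5·(-10) + (-3)·15 + 8·4) = (-136, -4, -63)
Bw2 = (-548, -940, -1172)
w2·Bw2 = 152124; w2·w2 = 22481; μ ≈ 152124/22481 = 6.7668

μ ≈ 6.7668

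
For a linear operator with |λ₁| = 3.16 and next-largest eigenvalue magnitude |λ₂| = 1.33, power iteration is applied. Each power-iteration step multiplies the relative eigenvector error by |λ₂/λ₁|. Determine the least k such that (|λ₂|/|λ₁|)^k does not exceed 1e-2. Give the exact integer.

6

|λ₂/λ₁| = 1.33/3.16 = 0.42089
Need k ≥ ln(1e-2) / ln(0.42089) = -4.6052 / -0.8654 ≈ 5.321
Smallest integer k satisfying the bound: 6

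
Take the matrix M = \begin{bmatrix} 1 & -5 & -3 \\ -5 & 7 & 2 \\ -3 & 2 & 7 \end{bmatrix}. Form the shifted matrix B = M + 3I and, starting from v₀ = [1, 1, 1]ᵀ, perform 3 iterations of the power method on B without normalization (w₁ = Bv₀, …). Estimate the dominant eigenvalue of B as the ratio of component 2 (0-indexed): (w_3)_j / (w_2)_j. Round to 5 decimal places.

μ ≈ 13.87931

B = M + 3I has rows (4, -5, -3); (-5, 10, 2); (-3, 2, 10)
w1 = Bv₀ = (-4, 7, 9)
w2 = Bw1 = (-78, 108, 116)
w3 = Bw2 = (-1200, 1702, 1610)
Ratio: 1610/116 = 13.87931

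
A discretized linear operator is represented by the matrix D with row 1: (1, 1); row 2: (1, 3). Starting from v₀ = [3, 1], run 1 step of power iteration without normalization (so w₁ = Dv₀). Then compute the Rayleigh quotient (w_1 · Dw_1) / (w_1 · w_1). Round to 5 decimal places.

3.30769

w1 = Dv₀ = (4, 6)
Dw1 = (10, 22)
w1·Dw1 = 4·10 + 6·22 = 172; w1·w1 = 4·4 + 6·6 = 52
λ ≈ 172/52 = 3.30769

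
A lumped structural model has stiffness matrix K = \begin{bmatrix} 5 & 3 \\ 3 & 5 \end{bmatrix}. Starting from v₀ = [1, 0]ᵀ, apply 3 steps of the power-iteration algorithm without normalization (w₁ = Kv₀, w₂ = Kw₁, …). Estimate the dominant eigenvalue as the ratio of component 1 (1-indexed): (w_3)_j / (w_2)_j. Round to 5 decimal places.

λ ≈ 7.64706

w1 = Kv₀ = (5·1 + 3·0; 3·1 + 5·0) = (5, 3)
w2 = Kw1 = (5·5 + 3·3; 3·5 + 5·3) = (34, 30)
w3 = Kw2 = (260, 252)
Ratio at component: 260 / 34 = 7.64706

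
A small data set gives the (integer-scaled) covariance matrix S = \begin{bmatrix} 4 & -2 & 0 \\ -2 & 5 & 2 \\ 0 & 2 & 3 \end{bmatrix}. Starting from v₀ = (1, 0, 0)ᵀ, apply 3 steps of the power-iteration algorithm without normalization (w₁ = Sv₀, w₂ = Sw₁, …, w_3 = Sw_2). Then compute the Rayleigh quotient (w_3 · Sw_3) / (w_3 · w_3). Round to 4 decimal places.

λ ≈ 7.0821

w1 = Sv₀ = (4, -2, 0)
w2 = Sw1 = (20, -18, -4)
w3 = Sw2 = (116, -138, -48)
Sw3 = (740, -1018, -420)
w3·Sw3 = 116·740 + (-138)·(-1018) + (-48)·(-420) = 246484; w3·w3 = 116·116 + (-138)·(-138) + (-48)·(-48) = 34804
λ ≈ 246484/34804 = 7.0821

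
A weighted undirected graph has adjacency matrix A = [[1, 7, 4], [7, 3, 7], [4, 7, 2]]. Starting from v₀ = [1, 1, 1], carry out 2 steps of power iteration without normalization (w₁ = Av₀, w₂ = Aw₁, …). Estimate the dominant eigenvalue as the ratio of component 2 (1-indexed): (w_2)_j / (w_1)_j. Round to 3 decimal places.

13.294

w1 = Av₀ = (12, 17, 13)
w2 = Aw1 = (183, 226, 193)
Ratio at component: 226 / 17 = 13.294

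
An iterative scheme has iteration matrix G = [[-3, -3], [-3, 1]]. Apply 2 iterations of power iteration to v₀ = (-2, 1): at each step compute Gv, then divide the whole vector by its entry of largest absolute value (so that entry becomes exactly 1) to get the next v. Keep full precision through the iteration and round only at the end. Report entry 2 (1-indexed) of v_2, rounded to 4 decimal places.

0.0667

Gv0 = (3.00000, 7.00000); divide by 7.00000 → v1 = (0.42857, 1.00000)
Gv1 = (-4.28571, -0.28571); divide by -4.28571 → v2 = (1.00000, 0.06667)
Requested entry of v2: -2/-30 = 0.0667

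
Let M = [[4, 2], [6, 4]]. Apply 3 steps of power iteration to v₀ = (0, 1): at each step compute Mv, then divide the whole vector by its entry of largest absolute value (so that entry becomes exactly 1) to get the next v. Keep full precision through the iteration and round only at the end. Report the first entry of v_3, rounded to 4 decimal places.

Mv0 = (2.00000, 4.00000); divide by 4.00000 → v1 = (0.50000, 1.00000)
Mv1 = (4.00000, 7.00000); divide by 7.00000 → v2 = (0.57143, 1.00000)
Mv2 = (4.28571, 7.42857); divide by 7.42857 → v3 = (0.57692, 1.00000)
Requested entry of v3: 120/208 = 0.5769

0.5769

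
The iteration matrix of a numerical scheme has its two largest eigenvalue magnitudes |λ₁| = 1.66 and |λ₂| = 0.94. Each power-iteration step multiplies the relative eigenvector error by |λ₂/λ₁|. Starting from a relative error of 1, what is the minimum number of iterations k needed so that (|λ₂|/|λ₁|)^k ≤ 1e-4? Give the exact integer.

17

|λ₂/λ₁| = 0.94/1.66 = 0.56627
Need k ≥ ln(1e-4) / ln(0.56627) = -9.2103 / -0.5687 ≈ 16.196
Smallest integer k satisfying the bound: 17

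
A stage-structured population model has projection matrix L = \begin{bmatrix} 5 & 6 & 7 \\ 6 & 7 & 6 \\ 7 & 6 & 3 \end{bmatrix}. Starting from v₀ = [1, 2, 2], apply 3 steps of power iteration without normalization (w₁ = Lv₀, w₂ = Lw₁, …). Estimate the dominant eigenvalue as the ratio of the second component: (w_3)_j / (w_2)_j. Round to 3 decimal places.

17.779

w1 = Lv₀ = (31, 32, 25)
w2 = Lw1 = (522, 560, 484)
w3 = Lw2 = (9358, 9956, 8466)
Ratio at component: 9956 / 560 = 17.779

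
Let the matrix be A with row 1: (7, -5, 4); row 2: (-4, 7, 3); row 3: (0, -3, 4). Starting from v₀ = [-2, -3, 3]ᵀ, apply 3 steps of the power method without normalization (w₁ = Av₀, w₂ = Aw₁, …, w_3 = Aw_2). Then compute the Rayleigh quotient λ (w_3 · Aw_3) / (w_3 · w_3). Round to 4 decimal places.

w1 = Av₀ = (7·(-2) + (-5)·(-3) + 4·3; (-4)·(-2) + 7·(-3) + 3·3; 0·(-2) + (-3)·(-3) + 4·3) = (13, -4, 21)
w2 = Aw1 = (7·13 + (-5)·(-4) + 4·21; (-4)·13 + 7·(-4) + 3·21; 0·13 + (-3)·(-4) + 4·21) = (195, -17, 96)
w3 = Aw2 = (1834, -611, 435)
Aw3 = (17633, -10308, 3573)
w3·Aw3 = 1834·17633 + (-611)·(-10308) + 435·3573 = 40191365; w3·w3 = 1834·1834 + (-611)·(-611) + 435·435 = 3926102
λ ≈ 40191365/3926102 = 10.2370

10.2370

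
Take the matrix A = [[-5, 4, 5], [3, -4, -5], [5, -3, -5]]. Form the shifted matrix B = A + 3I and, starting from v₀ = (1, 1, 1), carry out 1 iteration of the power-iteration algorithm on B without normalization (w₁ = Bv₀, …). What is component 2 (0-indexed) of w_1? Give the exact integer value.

B = A + 3I has rows (-2, 4, 5); (3, -1, -5); (5, -3, -2)
w1 = Bv₀ = (7, -3, 0)
Requested component of w1: 0

0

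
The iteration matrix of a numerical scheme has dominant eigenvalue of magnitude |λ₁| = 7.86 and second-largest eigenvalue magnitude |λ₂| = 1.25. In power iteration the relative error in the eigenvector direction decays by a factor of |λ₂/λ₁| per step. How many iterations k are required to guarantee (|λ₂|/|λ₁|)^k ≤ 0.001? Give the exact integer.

4

|λ₂/λ₁| = 1.25/7.86 = 0.15903
Need k ≥ ln(0.001) / ln(0.15903) = -6.9078 / -1.8386 ≈ 3.757
Smallest integer k satisfying the bound: 4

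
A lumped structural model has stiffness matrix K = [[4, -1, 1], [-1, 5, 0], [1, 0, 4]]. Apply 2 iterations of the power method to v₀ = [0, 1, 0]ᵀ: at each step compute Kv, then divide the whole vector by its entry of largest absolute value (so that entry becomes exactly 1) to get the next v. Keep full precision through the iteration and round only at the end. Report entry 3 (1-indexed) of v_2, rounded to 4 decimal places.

Kv0 = (-1.00000, 5.00000, 0.00000); divide by 5.00000 → v1 = (-0.20000, 1.00000, 0.00000)
Kv1 = (-1.80000, 5.20000, -0.20000); divide by 5.20000 → v2 = (-0.34615, 1.00000, -0.03846)
Requested entry of v2: -1/26 = -0.0385

-0.0385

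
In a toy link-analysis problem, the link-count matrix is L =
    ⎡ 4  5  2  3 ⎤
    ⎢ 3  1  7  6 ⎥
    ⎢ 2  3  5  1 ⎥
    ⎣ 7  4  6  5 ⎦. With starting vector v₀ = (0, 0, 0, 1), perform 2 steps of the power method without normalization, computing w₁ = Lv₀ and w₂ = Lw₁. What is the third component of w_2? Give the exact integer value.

34

w1 = Lv₀ = (3, 6, 1, 5)
w2 = Lw1 = (59, 52, 34, 76)
The requested component of w2 is 34.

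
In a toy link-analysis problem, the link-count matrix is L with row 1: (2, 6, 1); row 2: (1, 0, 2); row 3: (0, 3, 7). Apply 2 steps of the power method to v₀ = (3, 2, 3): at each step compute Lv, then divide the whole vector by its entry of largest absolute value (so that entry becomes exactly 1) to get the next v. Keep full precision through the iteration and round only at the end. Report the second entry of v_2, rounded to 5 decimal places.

0.34722

Lv0 = (21.000000, 9.000000, 27.000000); divide by 27.000000 → v1 = (0.777778, 0.333333, 1.000000)
Lv1 = (4.555556, 2.777778, 8.000000); divide by 8.000000 → v2 = (0.569444, 0.347222, 1.000000)
Requested entry of v2: 75/216 = 0.34722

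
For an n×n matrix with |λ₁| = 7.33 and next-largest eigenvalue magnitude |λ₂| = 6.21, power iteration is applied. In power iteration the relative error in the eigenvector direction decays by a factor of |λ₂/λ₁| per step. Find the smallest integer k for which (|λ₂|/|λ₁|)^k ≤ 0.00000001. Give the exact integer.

|λ₂/λ₁| = 6.21/7.33 = 0.84720
Need k ≥ ln(0.00000001) / ln(0.84720) = -18.4207 / -0.1658 ≈ 111.092
Smallest integer k satisfying the bound: 112

112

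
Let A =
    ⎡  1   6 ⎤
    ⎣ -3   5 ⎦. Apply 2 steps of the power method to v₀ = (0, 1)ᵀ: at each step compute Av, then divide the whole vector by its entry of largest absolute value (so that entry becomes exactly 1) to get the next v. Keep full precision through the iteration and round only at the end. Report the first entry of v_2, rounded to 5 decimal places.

Av0 = (6.000000, 5.000000); divide by 6.000000 → v1 = (1.000000, 0.833333)
Av1 = (6.000000, 1.166667); divide by 6.000000 → v2 = (1.000000, 0.194444)
Requested entry of v2: 36/36 = 1.00000

1.00000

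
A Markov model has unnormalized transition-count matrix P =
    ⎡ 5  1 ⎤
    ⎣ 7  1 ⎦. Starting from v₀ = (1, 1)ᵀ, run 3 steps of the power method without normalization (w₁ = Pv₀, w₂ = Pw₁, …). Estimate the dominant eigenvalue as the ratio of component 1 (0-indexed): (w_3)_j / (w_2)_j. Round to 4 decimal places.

w1 = Pv₀ = (6, 8)
w2 = Pw1 = (38, 50)
w3 = Pw2 = (240, 316)
Ratio at component: 316 / 50 = 6.3200

λ ≈ 6.3200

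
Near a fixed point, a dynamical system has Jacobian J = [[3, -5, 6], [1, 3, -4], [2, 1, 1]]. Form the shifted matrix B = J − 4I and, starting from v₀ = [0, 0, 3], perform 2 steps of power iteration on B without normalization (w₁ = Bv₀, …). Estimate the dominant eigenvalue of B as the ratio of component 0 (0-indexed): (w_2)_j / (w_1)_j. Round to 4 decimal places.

B = J − 4I has rows (-1, -5, 6); (1, -1, -4); (2, 1, -3)
w1 = Bv₀ = (18, -12, -9)
w2 = Bw1 = (-12, 66, 51)
Ratio: -12/18 = -0.6667

-0.6667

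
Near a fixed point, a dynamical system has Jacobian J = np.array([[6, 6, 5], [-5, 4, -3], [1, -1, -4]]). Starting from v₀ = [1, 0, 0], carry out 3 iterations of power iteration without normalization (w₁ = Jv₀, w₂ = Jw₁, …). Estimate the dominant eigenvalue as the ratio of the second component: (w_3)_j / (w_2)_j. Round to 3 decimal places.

w1 = Jv₀ = (6, -5, 1)
w2 = Jw1 = (11, -53, 7)
w3 = Jw2 = (-217, -288, 36)
Ratio at component: -288 / -53 = 5.434

5.434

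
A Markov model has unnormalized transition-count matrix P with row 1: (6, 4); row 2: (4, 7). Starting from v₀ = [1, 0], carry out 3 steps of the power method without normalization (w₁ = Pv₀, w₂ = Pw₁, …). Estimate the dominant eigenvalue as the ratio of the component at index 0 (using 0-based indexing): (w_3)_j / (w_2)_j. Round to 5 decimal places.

λ ≈ 10.00000

w1 = Pv₀ = (6·1 + 4·0; 4·1 + 7·0) = (6, 4)
w2 = Pw1 = (6·6 + 4·4; 4·6 + 7·4) = (52, 52)
w3 = Pw2 = (520, 572)
Ratio at component: 520 / 52 = 10.00000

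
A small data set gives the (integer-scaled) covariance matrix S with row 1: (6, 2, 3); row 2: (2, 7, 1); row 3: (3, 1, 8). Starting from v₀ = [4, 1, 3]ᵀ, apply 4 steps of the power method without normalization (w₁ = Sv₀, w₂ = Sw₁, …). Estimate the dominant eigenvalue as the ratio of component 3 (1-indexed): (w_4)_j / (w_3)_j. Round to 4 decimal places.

w1 = Sv₀ = (35, 18, 37)
w2 = Sw1 = (357, 233, 419)
w3 = Sw2 = (3865, 2764, 4656)
w4 = Sw3 = (42686, 31734, 51607)
Ratio at component: 51607 / 4656 = 11.0840

11.0840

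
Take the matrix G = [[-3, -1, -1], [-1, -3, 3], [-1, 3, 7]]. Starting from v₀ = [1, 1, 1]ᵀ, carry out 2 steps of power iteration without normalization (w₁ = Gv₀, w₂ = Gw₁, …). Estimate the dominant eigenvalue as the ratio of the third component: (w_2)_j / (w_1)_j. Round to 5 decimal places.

λ ≈ 7.22222

w1 = Gv₀ = (-5, -1, 9)
w2 = Gw1 = (7, 35, 65)
Ratio at component: 65 / 9 = 7.22222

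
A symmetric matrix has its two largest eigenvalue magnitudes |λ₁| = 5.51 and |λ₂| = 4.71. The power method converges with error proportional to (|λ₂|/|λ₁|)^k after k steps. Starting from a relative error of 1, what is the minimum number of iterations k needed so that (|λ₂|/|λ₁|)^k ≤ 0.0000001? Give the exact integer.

103

|λ₂/λ₁| = 4.71/5.51 = 0.85481
Need k ≥ ln(0.0000001) / ln(0.85481) = -16.1181 / -0.1569 ≈ 102.744
Smallest integer k satisfying the bound: 103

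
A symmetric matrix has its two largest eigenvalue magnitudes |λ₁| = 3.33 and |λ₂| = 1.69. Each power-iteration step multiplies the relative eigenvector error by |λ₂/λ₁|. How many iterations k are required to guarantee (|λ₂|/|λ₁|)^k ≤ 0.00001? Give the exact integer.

|λ₂/λ₁| = 1.69/3.33 = 0.50751
Need k ≥ ln(0.00001) / ln(0.50751) = -11.5129 / -0.6782 ≈ 16.975
Smallest integer k satisfying the bound: 17

17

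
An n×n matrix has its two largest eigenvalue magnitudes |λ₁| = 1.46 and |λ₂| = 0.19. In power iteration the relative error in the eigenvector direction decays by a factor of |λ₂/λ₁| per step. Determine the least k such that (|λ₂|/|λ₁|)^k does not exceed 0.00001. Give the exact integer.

|λ₂/λ₁| = 0.19/1.46 = 0.13014
Need k ≥ ln(0.00001) / ln(0.13014) = -11.5129 / -2.0392 ≈ 5.646
Smallest integer k satisfying the bound: 6

6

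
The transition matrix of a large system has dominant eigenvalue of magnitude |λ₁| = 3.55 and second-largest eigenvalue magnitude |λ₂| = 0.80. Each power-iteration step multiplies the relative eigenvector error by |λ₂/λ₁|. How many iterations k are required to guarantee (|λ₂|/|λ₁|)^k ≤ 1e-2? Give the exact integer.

|λ₂/λ₁| = 0.80/3.55 = 0.22535
Need k ≥ ln(1e-2) / ln(0.22535) = -4.6052 / -1.4901 ≈ 3.091
Smallest integer k satisfying the bound: 4

4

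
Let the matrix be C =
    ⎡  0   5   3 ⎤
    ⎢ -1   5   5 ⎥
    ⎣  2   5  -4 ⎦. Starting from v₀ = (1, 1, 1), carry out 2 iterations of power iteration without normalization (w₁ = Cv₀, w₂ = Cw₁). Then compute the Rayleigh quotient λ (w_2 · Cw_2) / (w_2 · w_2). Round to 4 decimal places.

6.7146

w1 = Cv₀ = (0·1 + 5·1 + 3·1; (-1)·1 + 5·1 + 5·1; 2·1 + 5·1 + (-4)·1) = (8, 9, 3)
w2 = Cw1 = (0·8 + 5·9 + 3·3; (-1)·8 + 5·9 + 5·3; 2·8 + 5·9 + (-4)·3) = (54, 52, 49)
Cw2 = (407, 451, 172)
w2·Cw2 = 54·407 + 52·451 + 49·172 = 53858; w2·w2 = 54·54 + 52·52 + 49·49 = 8021
λ ≈ 53858/8021 = 6.7146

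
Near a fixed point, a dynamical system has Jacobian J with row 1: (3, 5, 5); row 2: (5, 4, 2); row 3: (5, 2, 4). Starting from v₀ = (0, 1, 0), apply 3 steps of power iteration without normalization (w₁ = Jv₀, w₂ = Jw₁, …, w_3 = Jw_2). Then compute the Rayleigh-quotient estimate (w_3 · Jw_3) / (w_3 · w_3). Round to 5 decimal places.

w1 = Jv₀ = (5, 4, 2)
w2 = Jw1 = (45, 45, 41)
w3 = Jw2 = (565, 487, 479)
Jw3 = (6525, 5731, 5715)
w3·Jw3 = 565·6525 + 487·5731 + 479·5715 = 9215107; w3·w3 = 565·565 + 487·487 + 479·479 = 785835
λ ≈ 9215107/785835 = 11.72652

λ ≈ 11.72652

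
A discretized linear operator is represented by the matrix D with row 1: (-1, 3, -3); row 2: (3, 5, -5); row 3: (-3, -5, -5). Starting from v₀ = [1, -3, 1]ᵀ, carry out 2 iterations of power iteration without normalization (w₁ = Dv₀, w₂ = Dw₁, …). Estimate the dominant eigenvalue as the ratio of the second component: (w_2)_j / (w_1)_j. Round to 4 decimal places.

λ ≈ 9.3529

w1 = Dv₀ = ((-1)·1 + 3·(-3) + (-3)·1; 3·1 + 5·(-3) + (-5)·1; (-3)·1 + (-5)·(-3) + (-5)·1) = (-13, -17, 7)
w2 = Dw1 = ((-1)·(-13) + 3·(-17) + (-3)·7; 3·(-13) + 5·(-17) + (-5)·7; (-3)·(-13) + (-5)·(-17) + (-5)·7) = (-59, -159, 89)
Ratio at component: -159 / -17 = 9.3529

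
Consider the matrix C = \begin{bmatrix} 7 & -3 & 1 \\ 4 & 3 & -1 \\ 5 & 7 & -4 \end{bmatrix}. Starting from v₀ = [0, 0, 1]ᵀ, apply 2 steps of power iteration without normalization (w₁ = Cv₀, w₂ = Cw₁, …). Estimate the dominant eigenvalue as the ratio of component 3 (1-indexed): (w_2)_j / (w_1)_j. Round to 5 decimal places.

-3.50000

w1 = Cv₀ = (1, -1, -4)
w2 = Cw1 = (6, 5, 14)
Ratio at component: 14 / -4 = -3.50000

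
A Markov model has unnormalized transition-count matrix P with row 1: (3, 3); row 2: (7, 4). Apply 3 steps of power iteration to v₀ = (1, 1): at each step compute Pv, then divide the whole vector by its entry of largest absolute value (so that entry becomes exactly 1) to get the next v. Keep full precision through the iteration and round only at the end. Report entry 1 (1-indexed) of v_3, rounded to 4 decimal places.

0.5863

Pv0 = (6.00000, 11.00000); divide by 11.00000 → v1 = (0.54545, 1.00000)
Pv1 = (4.63636, 7.81818); divide by 7.81818 → v2 = (0.59302, 1.00000)
Pv2 = (4.77907, 8.15116); divide by 8.15116 → v3 = (0.58631, 1.00000)
Requested entry of v3: 411/701 = 0.5863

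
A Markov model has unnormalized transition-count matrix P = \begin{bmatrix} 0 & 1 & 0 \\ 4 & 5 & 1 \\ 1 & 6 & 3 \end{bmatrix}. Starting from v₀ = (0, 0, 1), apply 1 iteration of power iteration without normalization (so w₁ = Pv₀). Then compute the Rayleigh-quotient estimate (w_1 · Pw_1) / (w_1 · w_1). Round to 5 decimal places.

w1 = Pv₀ = (0·0 + 1·0 + 0·1; 4·0 + 5·0 + 1·1; 1·0 + 6·0 + 3·1) = (0, 1, 3)
Pw1 = (1, 8, 15)
w1·Pw1 = 0·1 + 1·8 + 3·15 = 53; w1·w1 = 0·0 + 1·1 + 3·3 = 10
λ ≈ 53/10 = 5.30000

λ ≈ 5.30000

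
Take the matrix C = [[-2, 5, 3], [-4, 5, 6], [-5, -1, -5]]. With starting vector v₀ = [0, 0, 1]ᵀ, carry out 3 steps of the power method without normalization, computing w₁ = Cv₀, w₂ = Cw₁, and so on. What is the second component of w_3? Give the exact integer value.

-72

w1 = Cv₀ = (3, 6, -5)
w2 = Cw1 = (9, -12, 4)
w3 = Cw2 = (-66, -72, -53)
The requested component of w3 is -72.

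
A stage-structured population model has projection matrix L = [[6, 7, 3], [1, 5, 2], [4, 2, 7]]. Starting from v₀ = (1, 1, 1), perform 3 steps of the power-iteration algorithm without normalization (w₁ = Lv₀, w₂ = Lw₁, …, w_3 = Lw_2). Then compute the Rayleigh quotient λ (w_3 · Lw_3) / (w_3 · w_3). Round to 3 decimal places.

w1 = Lv₀ = (6·1 + 7·1 + 3·1; 1·1 + 5·1 + 2·1; 4·1 + 2·1 + 7·1) = (16, 8, 13)
w2 = Lw1 = (6·16 + 7·8 + 3·13; 1·16 + 5·8 + 2·13; 4·16 + 2·8 + 7·13) = (191, 82, 171)
w3 = Lw2 = (2233, 943, 2125)
Lw3 = (26374, 11198, 25693)
w3·Lw3 = 2233·26374 + 943·11198 + 2125·25693 = 124050481; w3·w3 = 2233·2233 + 943·943 + 2125·2125 = 10391163
λ ≈ 124050481/10391163 = 11.938

λ ≈ 11.938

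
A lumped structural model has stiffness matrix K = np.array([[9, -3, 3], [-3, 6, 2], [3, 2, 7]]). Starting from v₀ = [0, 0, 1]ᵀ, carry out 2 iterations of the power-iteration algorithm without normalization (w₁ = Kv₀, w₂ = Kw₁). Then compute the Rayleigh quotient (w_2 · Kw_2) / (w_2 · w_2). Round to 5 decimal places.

w1 = Kv₀ = (9·0 + (-3)·0 + 3·1; (-3)·0 + 6·0 + 2·1; 3·0 + 2·0 + 7·1) = (3, 2, 7)
w2 = Kw1 = (9·3 + (-3)·2 + 3·7; (-3)·3 + 6·2 + 2·7; 3·3 + 2·2 + 7·7) = (42, 17, 62)
Kw2 = (513, 100, 594)
w2·Kw2 = 42·513 + 17·100 + 62·594 = 60074; w2·w2 = 42·42 + 17·17 + 62·62 = 5897
λ ≈ 60074/5897 = 10.18721

10.18721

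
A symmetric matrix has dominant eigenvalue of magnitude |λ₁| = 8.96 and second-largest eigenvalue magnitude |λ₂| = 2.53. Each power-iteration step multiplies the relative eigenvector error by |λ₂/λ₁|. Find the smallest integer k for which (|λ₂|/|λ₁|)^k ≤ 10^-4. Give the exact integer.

8

|λ₂/λ₁| = 2.53/8.96 = 0.28237
Need k ≥ ln(10^-4) / ln(0.28237) = -9.2103 / -1.2646 ≈ 7.283
Smallest integer k satisfying the bound: 8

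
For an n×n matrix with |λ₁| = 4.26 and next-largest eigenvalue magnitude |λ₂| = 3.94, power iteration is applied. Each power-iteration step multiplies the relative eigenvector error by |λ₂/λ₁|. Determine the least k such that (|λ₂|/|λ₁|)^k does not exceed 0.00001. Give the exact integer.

148

|λ₂/λ₁| = 3.94/4.26 = 0.92488
Need k ≥ ln(0.00001) / ln(0.92488) = -11.5129 / -0.0781 ≈ 147.434
Smallest integer k satisfying the bound: 148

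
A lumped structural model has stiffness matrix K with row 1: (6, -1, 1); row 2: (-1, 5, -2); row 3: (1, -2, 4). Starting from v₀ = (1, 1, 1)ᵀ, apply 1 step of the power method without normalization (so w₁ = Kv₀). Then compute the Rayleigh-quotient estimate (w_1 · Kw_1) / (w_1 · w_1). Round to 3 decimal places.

w1 = Kv₀ = (6·1 + (-1)·1 + 1·1; (-1)·1 + 5·1 + (-2)·1; 1·1 + (-2)·1 + 4·1) = (6, 2, 3)
Kw1 = (37, -2, 14)
w1·Kw1 = 6·37 + 2·(-2) + 3·14 = 260; w1·w1 = 6·6 + 2·2 + 3·3 = 49
λ ≈ 260/49 = 5.306

λ ≈ 5.306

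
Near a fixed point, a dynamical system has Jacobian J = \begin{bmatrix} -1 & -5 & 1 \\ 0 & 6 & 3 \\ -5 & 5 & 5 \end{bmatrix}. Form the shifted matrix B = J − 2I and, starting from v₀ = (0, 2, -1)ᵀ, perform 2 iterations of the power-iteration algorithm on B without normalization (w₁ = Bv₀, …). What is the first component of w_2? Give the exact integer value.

B = J − 2I has rows (-3, -5, 1); (0, 4, 3); (-5, 5, 3)
w1 = Bv₀ = (-11, 5, 7)
w2 = Bw1 = (15, 41, 101)
Requested component of w2: 15

15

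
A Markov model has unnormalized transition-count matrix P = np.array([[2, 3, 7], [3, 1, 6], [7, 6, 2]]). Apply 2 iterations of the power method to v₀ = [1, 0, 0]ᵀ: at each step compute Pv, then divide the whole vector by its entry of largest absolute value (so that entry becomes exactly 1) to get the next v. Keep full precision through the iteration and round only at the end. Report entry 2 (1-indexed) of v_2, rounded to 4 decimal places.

0.8226

Pv0 = (2.00000, 3.00000, 7.00000); divide by 7.00000 → v1 = (0.28571, 0.42857, 1.00000)
Pv1 = (8.85714, 7.28571, 6.57143); divide by 8.85714 → v2 = (1.00000, 0.82258, 0.74194)
Requested entry of v2: 51/62 = 0.8226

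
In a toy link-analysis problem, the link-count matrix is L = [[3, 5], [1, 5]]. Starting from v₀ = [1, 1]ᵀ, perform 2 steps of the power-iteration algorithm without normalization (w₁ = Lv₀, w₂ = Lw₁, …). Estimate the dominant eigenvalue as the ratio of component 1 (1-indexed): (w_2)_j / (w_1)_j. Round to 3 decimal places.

w1 = Lv₀ = (8, 6)
w2 = Lw1 = (54, 38)
Ratio at component: 54 / 8 = 6.750

λ ≈ 6.750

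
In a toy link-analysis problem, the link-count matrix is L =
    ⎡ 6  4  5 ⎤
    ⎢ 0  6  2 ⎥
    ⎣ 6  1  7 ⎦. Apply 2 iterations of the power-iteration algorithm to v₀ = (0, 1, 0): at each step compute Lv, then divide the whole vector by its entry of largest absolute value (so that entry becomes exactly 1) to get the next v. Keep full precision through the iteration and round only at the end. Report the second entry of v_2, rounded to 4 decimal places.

0.7170

Lv0 = (4.00000, 6.00000, 1.00000); divide by 6.00000 → v1 = (0.66667, 1.00000, 0.16667)
Lv1 = (8.83333, 6.33333, 6.16667); divide by 8.83333 → v2 = (1.00000, 0.71698, 0.69811)
Requested entry of v2: 38/53 = 0.7170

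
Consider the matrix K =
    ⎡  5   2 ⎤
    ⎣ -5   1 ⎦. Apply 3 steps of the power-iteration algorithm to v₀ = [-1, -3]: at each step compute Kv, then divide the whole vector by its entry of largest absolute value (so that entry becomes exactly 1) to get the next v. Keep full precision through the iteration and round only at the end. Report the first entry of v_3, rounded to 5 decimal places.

Kv0 = (-11.000000, 2.000000); divide by -11.000000 → v1 = (1.000000, -0.181818)
Kv1 = (4.636364, -5.181818); divide by -5.181818 → v2 = (-0.894737, 1.000000)
Kv2 = (-2.473684, 5.473684); divide by 5.473684 → v3 = (-0.451923, 1.000000)
Requested entry of v3: -141/312 = -0.45192

-0.45192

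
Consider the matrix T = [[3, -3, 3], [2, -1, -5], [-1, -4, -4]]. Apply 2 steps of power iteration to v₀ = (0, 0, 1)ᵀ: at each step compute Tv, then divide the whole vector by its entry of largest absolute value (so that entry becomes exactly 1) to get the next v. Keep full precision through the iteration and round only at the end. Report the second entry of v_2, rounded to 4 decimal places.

Tv0 = (3.00000, -5.00000, -4.00000); divide by -5.00000 → v1 = (-0.60000, 1.00000, 0.80000)
Tv1 = (-2.40000, -6.20000, -6.60000); divide by -6.60000 → v2 = (0.36364, 0.93939, 1.00000)
Requested entry of v2: 31/33 = 0.9394

0.9394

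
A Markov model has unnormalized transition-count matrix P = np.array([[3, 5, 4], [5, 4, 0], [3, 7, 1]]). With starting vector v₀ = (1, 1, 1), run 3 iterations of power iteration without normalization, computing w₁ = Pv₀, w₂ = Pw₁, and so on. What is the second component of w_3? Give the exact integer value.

w1 = Pv₀ = (12, 9, 11)
w2 = Pw1 = (125, 96, 110)
w3 = Pw2 = (1295, 1009, 1157)
The requested component of w3 is 1009.

1009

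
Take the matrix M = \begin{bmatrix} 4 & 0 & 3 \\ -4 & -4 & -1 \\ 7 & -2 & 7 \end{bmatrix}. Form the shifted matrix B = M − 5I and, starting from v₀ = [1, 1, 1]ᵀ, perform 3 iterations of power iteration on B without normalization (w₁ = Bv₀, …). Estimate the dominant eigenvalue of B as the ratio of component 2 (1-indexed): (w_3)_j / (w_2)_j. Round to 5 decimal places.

-10.18919

B = M − 5I has rows (-1, 0, 3); (-4, -9, -1); (7, -2, 2)
w1 = Bv₀ = ((-1)·1 + 0·1 + 3·1; (-4)·1 + (-9)·1 + (-1)·1; 7·1 + (-2)·1 + 2·1) = (2, -14, 7)
w2 = Bw1 = ((-1)·2 + 0·(-14) + 3·7; (-4)·2 + (-9)·(-14) + (-1)·7; 7·2 + (-2)·(-14) + 2·7) = (19, 111, 56)
w3 = Bw2 = (149, -1131, 23)
Ratio: -1131/111 = -10.18919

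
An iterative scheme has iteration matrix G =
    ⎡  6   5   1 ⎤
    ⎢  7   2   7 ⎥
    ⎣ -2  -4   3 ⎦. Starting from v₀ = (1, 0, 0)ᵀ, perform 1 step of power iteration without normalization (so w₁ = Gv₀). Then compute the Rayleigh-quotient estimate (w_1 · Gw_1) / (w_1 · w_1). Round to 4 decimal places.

λ ≈ 8.9888

w1 = Gv₀ = (6·1 + 5·0 + 1·0; 7·1 + 2·0 + 7·0; (-2)·1 + (-4)·0 + 3·0) = (6, 7, -2)
Gw1 = (69, 42, -46)
w1·Gw1 = 6·69 + 7·42 + (-2)·(-46) = 800; w1·w1 = 6·6 + 7·7 + (-2)·(-2) = 89
λ ≈ 800/89 = 8.9888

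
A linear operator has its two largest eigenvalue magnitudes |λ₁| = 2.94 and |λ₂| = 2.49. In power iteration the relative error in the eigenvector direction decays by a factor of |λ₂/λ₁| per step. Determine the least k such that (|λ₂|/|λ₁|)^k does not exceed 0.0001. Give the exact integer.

56

|λ₂/λ₁| = 2.49/2.94 = 0.84694
Need k ≥ ln(0.0001) / ln(0.84694) = -9.2103 / -0.1661 ≈ 55.442
Smallest integer k satisfying the bound: 56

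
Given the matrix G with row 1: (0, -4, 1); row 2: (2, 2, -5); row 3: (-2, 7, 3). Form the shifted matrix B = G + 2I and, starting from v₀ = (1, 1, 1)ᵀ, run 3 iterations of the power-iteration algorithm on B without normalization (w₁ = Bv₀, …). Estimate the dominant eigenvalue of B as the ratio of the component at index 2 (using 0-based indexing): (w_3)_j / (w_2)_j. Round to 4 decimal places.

B = G + 2I has rows (2, -4, 1); (2, 4, -5); (-2, 7, 5)
w1 = Bv₀ = (-1, 1, 10)
w2 = Bw1 = (4, -48, 59)
w3 = Bw2 = (259, -479, -49)
Ratio: -49/59 = -0.8305

μ ≈ -0.8305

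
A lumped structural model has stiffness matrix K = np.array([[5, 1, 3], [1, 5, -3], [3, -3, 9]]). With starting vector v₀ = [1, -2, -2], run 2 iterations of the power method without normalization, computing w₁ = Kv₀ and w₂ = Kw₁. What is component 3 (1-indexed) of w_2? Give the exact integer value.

w1 = Kv₀ = (5·1 + 1·(-2) + 3·(-2); 1·1 + 5·(-2) + (-3)·(-2); 3·1 + (-3)·(-2) + 9·(-2)) = (-3, -3, -9)
w2 = Kw1 = (5·(-3) + 1·(-3) + 3·(-9); 1·(-3) + 5·(-3) + (-3)·(-9); 3·(-3) + (-3)·(-3) + 9·(-9)) = (-45, 9, -81)
The requested component of w2 is -81.

-81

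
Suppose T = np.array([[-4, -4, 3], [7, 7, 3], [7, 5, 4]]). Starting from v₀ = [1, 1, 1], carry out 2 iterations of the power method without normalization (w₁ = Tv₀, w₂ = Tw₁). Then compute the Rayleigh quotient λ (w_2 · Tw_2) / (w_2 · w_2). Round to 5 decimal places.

w1 = Tv₀ = ((-4)·1 + (-4)·1 + 3·1; 7·1 + 7·1 + 3·1; 7·1 + 5·1 + 4·1) = (-5, 17, 16)
w2 = Tw1 = ((-4)·(-5) + (-4)·17 + 3·16; 7·(-5) + 7·17 + 3·16; 7·(-5) + 5·17 + 4·16) = (0, 132, 114)
Tw2 = (-186, 1266, 1116)
w2·Tw2 = 0·(-186) + 132·1266 + 114·1116 = 294336; w2·w2 = 0·0 + 132·132 + 114·114 = 30420
λ ≈ 294336/30420 = 9.67574

λ ≈ 9.67574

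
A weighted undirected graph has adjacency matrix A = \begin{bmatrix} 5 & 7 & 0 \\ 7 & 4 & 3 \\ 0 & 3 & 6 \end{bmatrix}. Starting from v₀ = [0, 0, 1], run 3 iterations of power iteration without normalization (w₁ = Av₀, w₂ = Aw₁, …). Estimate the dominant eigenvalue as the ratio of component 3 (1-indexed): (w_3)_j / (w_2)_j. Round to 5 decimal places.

λ ≈ 8.00000

w1 = Av₀ = (5·0 + 7·0 + 0·1; 7·0 + 4·0 + 3·1; 0·0 + 3·0 + 6·1) = (0, 3, 6)
w2 = Aw1 = (5·0 + 7·3 + 0·6; 7·0 + 4·3 + 3·6; 0·0 + 3·3 + 6·6) = (21, 30, 45)
w3 = Aw2 = (315, 402, 360)
Ratio at component: 360 / 45 = 8.00000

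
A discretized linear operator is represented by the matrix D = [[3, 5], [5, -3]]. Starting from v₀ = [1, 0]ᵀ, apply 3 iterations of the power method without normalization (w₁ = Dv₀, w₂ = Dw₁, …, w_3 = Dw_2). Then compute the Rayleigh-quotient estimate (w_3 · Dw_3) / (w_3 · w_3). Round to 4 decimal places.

λ ≈ 3.0000

w1 = Dv₀ = (3·1 + 5·0; 5·1 + (-3)·0) = (3, 5)
w2 = Dw1 = (3·3 + 5·5; 5·3 + (-3)·5) = (34, 0)
w3 = Dw2 = (102, 170)
Dw3 = (1156, 0)
w3·Dw3 = 102·1156 + 170·0 = 117912; w3·w3 = 102·102 + 170·170 = 39304
λ ≈ 117912/39304 = 3.0000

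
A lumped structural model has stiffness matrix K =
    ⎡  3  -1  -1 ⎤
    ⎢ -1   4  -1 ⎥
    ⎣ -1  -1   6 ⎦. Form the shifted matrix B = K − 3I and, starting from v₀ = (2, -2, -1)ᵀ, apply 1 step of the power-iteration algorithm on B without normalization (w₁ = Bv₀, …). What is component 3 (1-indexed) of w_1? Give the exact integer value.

B = K − 3I has rows (0, -1, -1); (-1, 1, -1); (-1, -1, 3)
w1 = Bv₀ = (3, -3, -3)
Requested component of w1: -3

-3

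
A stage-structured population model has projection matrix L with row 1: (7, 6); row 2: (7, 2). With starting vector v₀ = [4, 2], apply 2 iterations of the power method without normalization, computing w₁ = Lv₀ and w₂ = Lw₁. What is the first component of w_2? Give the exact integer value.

w1 = Lv₀ = (7·4 + 6·2; 7·4 + 2·2) = (40, 32)
w2 = Lw1 = (7·40 + 6·32; 7·40 + 2·32) = (472, 344)
The requested component of w2 is 472.

472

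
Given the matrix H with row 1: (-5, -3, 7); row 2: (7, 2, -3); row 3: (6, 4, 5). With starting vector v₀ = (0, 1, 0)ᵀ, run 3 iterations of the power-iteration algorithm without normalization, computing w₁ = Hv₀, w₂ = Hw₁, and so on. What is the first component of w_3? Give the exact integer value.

w1 = Hv₀ = (-3, 2, 4)
w2 = Hw1 = (37, -29, 10)
w3 = Hw2 = (-28, 171, 156)
The requested component of w3 is -28.

-28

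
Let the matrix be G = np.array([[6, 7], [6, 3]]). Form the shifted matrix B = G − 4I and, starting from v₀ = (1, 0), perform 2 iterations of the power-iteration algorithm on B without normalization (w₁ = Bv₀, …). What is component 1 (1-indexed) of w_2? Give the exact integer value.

B = G − 4I has rows (2, 7); (6, -1)
w1 = Bv₀ = (2·1 + 7·0; 6·1 + (-1)·0) = (2, 6)
w2 = Bw1 = (2·2 + 7·6; 6·2 + (-1)·6) = (46, 6)
Requested component of w2: 46

46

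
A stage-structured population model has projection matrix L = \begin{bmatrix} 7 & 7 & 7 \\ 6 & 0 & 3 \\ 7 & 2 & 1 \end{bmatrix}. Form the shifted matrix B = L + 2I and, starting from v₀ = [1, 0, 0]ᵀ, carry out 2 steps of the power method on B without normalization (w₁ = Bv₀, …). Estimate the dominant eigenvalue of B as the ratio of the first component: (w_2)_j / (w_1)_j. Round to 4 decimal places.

B = L + 2I has rows (9, 7, 7); (6, 2, 3); (7, 2, 3)
w1 = Bv₀ = (9·1 + 7·0 + 7·0; 6·1 + 2·0 + 3·0; 7·1 + 2·0 + 3·0) = (9, 6, 7)
w2 = Bw1 = (9·9 + 7·6 + 7·7; 6·9 + 2·6 + 3·7; 7·9 + 2·6 + 3·7) = (172, 87, 96)
Ratio: 172/9 = 19.1111

μ ≈ 19.1111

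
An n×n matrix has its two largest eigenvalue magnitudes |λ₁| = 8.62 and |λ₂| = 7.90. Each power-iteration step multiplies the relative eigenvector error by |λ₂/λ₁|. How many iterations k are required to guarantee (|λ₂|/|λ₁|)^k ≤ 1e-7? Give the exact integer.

185

|λ₂/λ₁| = 7.90/8.62 = 0.91647
Need k ≥ ln(1e-7) / ln(0.91647) = -16.1181 / -0.0872 ≈ 184.793
Smallest integer k satisfying the bound: 185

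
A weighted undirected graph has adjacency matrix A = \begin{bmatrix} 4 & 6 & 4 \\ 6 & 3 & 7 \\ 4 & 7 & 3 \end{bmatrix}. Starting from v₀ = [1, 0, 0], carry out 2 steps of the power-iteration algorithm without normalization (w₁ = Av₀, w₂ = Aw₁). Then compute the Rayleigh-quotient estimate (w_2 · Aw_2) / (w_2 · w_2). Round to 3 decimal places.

w1 = Av₀ = (4, 6, 4)
w2 = Aw1 = (68, 70, 70)
Aw2 = (972, 1108, 972)
w2·Aw2 = 68·972 + 70·1108 + 70·972 = 211696; w2·w2 = 68·68 + 70·70 + 70·70 = 14424
λ ≈ 211696/14424 = 14.677

14.677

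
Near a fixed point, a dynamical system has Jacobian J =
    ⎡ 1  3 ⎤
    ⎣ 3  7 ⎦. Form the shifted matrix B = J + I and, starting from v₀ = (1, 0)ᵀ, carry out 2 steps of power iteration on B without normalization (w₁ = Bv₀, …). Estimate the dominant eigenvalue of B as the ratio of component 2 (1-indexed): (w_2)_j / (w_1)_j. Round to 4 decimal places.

10.0000

B = J + I has rows (2, 3); (3, 8)
w1 = Bv₀ = (2, 3)
w2 = Bw1 = (13, 30)
Ratio: 30/3 = 10.0000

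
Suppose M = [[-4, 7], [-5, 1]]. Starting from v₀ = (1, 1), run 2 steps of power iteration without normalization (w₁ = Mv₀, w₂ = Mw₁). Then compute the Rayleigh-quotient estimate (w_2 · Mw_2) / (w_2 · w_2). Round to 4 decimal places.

-2.3044

w1 = Mv₀ = (3, -4)
w2 = Mw1 = (-40, -19)
Mw2 = (27, 181)
w2·Mw2 = (-40)·27 + (-19)·181 = -4519; w2·w2 = (-40)·(-40) + (-19)·(-19) = 1961
λ ≈ -4519/1961 = -2.3044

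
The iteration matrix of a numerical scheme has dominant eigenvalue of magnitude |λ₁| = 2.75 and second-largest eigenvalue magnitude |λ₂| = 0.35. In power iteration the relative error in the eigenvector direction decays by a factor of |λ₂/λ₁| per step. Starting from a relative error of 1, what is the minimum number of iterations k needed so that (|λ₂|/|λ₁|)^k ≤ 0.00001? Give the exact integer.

|λ₂/λ₁| = 0.35/2.75 = 0.12727
Need k ≥ ln(0.00001) / ln(0.12727) = -11.5129 / -2.0614 ≈ 5.585
Smallest integer k satisfying the bound: 6

6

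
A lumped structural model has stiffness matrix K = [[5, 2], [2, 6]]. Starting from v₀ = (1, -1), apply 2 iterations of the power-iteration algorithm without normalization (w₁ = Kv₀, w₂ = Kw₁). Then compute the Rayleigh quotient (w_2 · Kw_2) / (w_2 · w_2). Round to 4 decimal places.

4.5174

w1 = Kv₀ = (5·1 + 2·(-1); 2·1 + 6·(-1)) = (3, -4)
w2 = Kw1 = (5·3 + 2·(-4); 2·3 + 6·(-4)) = (7, -18)
Kw2 = (-1, -94)
w2·Kw2 = 7·(-1) + (-18)·(-94) = 1685; w2·w2 = 7·7 + (-18)·(-18) = 373
λ ≈ 1685/373 = 4.5174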